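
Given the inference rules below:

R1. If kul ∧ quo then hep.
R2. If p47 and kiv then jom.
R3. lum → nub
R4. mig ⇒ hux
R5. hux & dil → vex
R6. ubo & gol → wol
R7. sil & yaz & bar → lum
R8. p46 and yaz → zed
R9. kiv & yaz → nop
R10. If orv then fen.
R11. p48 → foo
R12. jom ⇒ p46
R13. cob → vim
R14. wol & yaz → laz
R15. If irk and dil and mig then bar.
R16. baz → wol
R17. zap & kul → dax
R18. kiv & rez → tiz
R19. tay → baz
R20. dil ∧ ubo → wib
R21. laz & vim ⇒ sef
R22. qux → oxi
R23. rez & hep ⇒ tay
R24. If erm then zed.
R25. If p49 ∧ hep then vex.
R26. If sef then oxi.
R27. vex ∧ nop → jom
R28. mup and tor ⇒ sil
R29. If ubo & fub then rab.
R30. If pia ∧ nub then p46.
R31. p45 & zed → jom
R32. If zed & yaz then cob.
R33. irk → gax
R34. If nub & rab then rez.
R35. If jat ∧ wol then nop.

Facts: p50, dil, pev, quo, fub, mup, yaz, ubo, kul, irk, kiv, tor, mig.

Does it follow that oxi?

hep  (by R1: kul, quo)
hux  (by R4: mig)
vex  (by R5: hux, dil)
nop  (by R9: kiv, yaz)
bar  (by R15: irk, dil, mig)
jom  (by R27: vex, nop)
sil  (by R28: mup, tor)
rab  (by R29: ubo, fub)
lum  (by R7: sil, yaz, bar)
p46  (by R12: jom)
nub  (by R3: lum)
zed  (by R8: p46, yaz)
cob  (by R32: zed, yaz)
rez  (by R34: nub, rab)
vim  (by R13: cob)
tay  (by R23: rez, hep)
baz  (by R19: tay)
wol  (by R16: baz)
laz  (by R14: wol, yaz)
sef  (by R21: laz, vim)
oxi  (by R26: sef)

Yes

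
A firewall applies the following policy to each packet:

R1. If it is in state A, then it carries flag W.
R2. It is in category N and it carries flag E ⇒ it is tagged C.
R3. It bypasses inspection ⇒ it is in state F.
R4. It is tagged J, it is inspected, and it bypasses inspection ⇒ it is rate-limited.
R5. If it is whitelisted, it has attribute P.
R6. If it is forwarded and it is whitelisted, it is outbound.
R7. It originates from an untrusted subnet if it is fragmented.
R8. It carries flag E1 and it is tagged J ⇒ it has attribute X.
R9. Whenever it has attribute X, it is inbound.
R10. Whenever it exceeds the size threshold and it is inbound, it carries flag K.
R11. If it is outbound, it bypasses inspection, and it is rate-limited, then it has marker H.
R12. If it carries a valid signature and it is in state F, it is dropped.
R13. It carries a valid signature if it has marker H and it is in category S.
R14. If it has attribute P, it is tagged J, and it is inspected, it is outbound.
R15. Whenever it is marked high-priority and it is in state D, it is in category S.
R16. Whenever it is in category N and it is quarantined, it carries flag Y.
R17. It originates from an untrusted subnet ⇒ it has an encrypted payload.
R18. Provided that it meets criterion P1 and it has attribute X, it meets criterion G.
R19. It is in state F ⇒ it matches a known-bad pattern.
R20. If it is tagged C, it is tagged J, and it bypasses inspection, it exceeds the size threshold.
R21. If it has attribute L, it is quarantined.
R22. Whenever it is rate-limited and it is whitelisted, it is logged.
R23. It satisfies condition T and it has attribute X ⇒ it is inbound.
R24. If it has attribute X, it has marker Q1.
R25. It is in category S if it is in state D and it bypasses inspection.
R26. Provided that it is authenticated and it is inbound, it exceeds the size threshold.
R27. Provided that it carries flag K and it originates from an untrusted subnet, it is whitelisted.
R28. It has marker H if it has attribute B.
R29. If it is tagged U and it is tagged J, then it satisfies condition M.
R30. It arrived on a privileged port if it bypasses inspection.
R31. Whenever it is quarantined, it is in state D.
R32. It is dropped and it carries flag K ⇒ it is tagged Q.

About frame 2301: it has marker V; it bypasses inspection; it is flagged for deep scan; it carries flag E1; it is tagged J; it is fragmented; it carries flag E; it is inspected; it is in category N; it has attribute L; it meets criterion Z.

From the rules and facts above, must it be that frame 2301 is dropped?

By R2 (it is in category N, it carries flag E): it is tagged C.
By R3 (it bypasses inspection): it is in state F.
By R4 (it is tagged J, it is inspected, it bypasses inspection): it is rate-limited.
By R7 (it is fragmented): it originates from an untrusted subnet.
By R8 (it carries flag E1, it is tagged J): it has attribute X.
By R9 (it has attribute X): it is inbound.
By R20 (it is tagged C, it is tagged J, it bypasses inspection): it exceeds the size threshold.
By R21 (it has attribute L): it is quarantined.
By R31 (it is quarantined): it is in state D.
By R10 (it exceeds the size threshold, it is inbound): it carries flag K.
By R25 (it is in state D, it bypasses inspection): it is in category S.
By R27 (it carries flag K, it originates from an untrusted subnet): it is whitelisted.
By R5 (it is whitelisted): it has attribute P.
By R14 (it has attribute P, it is tagged J, it is inspected): it is outbound.
By R11 (it is outbound, it bypasses inspection, it is rate-limited): it has marker H.
By R13 (it has marker H, it is in category S): it carries a valid signature.
By R12 (it carries a valid signature, it is in state F): it is dropped.

Yes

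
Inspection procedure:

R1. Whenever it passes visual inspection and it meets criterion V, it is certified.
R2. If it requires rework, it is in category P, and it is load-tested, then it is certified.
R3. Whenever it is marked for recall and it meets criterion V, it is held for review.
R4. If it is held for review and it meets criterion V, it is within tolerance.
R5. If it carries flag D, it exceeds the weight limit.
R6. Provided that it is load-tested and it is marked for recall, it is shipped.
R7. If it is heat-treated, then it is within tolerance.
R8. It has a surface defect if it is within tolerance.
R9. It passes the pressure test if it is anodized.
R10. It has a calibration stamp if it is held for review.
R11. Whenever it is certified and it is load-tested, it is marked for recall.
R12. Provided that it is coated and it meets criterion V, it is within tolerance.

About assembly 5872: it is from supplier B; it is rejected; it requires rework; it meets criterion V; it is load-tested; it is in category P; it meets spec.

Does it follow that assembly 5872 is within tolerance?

By R2 (it requires rework, it is in category P, it is load-tested): it is certified.
By R11 (it is certified, it is load-tested): it is marked for recall.
By R3 (it is marked for recall, it meets criterion V): it is held for review.
By R4 (it is held for review, it meets criterion V): it is within tolerance.

Yes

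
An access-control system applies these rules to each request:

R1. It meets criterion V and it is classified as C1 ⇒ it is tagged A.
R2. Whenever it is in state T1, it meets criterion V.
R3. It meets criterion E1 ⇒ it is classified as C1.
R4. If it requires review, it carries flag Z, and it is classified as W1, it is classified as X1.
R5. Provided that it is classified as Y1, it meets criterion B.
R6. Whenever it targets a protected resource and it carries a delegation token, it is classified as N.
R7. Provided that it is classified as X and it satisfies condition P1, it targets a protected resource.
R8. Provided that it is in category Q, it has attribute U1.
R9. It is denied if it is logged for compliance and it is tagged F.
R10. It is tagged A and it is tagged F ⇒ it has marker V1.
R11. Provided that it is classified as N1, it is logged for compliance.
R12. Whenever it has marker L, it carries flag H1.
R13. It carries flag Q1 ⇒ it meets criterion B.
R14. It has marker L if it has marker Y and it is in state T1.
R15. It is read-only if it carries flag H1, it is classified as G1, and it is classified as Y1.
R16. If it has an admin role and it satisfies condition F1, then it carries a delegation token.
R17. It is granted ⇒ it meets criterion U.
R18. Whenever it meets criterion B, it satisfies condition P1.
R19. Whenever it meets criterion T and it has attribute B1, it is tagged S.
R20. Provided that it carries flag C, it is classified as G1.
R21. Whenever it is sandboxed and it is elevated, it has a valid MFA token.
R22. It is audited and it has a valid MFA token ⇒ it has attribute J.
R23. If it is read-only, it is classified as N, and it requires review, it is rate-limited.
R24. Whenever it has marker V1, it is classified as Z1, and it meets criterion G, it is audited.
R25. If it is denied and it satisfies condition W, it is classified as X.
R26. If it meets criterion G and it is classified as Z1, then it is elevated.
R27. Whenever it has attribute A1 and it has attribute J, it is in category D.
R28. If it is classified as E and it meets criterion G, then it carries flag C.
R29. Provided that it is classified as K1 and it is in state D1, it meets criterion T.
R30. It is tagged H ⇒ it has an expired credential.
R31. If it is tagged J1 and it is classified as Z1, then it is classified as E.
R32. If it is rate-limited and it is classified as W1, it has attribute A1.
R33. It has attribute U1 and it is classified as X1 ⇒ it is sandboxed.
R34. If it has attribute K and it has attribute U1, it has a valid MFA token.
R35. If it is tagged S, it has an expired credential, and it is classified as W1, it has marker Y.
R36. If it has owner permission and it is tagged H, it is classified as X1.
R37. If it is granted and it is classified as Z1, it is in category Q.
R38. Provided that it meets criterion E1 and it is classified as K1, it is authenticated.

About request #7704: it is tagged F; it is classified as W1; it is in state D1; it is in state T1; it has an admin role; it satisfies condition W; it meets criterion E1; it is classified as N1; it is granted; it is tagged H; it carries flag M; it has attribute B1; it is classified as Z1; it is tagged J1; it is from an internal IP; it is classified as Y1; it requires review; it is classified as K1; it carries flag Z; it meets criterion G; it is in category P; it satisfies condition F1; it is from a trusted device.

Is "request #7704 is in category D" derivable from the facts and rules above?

Yes

By R2 (it is in state T1): it meets criterion V.
By R3 (it meets criterion E1): it is classified as C1.
By R4 (it requires review, it carries flag Z, it is classified as W1): it is classified as X1.
By R5 (it is classified as Y1): it meets criterion B.
By R11 (it is classified as N1): it is logged for compliance.
By R16 (it has an admin role, it satisfies condition F1): it carries a delegation token.
By R18 (it meets criterion B): it satisfies condition P1.
By R26 (it meets criterion G, it is classified as Z1): it is elevated.
By R29 (it is classified as K1, it is in state D1): it meets criterion T.
By R30 (it is tagged H): it has an expired credential.
By R31 (it is tagged J1, it is classified as Z1): it is classified as E.
By R37 (it is granted, it is classified as Z1): it is in category Q.
By R1 (it meets criterion V, it is classified as C1): it is tagged A.
By R8 (it is in category Q): it has attribute U1.
By R9 (it is logged for compliance, it is tagged F): it is denied.
By R10 (it is tagged A, it is tagged F): it has marker V1.
By R19 (it meets criterion T, it has attribute B1): it is tagged S.
By R24 (it has marker V1, it is classified as Z1, it meets criterion G): it is audited.
By R25 (it is denied, it satisfies condition W): it is classified as X.
By R28 (it is classified as E, it meets criterion G): it carries flag C.
By R33 (it has attribute U1, it is classified as X1): it is sandboxed.
By R35 (it is tagged S, it has an expired credential, it is classified as W1): it has marker Y.
By R7 (it is classified as X, it satisfies condition P1): it targets a protected resource.
By R14 (it has marker Y, it is in state T1): it has marker L.
By R20 (it carries flag C): it is classified as G1.
By R21 (it is sandboxed, it is elevated): it has a valid MFA token.
By R22 (it is audited, it has a valid MFA token): it has attribute J.
By R6 (it targets a protected resource, it carries a delegation token): it is classified as N.
By R12 (it has marker L): it carries flag H1.
By R15 (it carries flag H1, it is classified as G1, it is classified as Y1): it is read-only.
By R23 (it is read-only, it is classified as N, it requires review): it is rate-limited.
By R32 (it is rate-limited, it is classified as W1): it has attribute A1.
By R27 (it has attribute A1, it has attribute J): it is in category D.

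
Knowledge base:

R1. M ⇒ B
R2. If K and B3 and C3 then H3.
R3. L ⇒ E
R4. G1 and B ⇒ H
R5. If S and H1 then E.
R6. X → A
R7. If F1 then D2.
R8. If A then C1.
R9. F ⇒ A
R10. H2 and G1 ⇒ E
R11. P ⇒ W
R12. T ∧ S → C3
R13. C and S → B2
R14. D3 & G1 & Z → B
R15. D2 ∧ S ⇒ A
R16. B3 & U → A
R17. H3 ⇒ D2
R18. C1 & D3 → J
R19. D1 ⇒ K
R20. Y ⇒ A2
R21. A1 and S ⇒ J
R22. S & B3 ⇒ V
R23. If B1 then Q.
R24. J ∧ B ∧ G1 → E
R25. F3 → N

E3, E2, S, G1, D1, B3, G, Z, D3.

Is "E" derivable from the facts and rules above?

No

Forward chaining from the given facts derives: B, K, V, H.
Rules concluding E: R3 needs L; R5 needs H1; R10 needs H2; R24 needs J — none of these are established.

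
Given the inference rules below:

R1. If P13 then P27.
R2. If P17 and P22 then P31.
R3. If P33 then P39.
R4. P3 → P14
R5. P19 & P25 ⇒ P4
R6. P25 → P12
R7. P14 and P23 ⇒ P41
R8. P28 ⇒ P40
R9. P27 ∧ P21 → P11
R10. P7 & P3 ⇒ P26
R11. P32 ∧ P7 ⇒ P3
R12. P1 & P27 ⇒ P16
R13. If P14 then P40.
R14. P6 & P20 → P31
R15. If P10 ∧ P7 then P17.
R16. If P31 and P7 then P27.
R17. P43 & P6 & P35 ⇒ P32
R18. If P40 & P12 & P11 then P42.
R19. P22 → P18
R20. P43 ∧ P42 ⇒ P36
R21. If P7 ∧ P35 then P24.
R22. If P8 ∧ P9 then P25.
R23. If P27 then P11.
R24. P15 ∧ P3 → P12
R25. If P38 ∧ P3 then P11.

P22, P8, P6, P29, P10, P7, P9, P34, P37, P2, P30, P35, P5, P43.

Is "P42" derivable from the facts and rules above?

P17  (by R15: P10, P7)
P32  (by R17: P43, P6, P35)
P25  (by R22: P8, P9)
P31  (by R2: P17, P22)
P12  (by R6: P25)
P3  (by R11: P32, P7)
P27  (by R16: P31, P7)
P11  (by R23: P27)
P14  (by R4: P3)
P40  (by R13: P14)
P42  (by R18: P40, P12, P11)

Yes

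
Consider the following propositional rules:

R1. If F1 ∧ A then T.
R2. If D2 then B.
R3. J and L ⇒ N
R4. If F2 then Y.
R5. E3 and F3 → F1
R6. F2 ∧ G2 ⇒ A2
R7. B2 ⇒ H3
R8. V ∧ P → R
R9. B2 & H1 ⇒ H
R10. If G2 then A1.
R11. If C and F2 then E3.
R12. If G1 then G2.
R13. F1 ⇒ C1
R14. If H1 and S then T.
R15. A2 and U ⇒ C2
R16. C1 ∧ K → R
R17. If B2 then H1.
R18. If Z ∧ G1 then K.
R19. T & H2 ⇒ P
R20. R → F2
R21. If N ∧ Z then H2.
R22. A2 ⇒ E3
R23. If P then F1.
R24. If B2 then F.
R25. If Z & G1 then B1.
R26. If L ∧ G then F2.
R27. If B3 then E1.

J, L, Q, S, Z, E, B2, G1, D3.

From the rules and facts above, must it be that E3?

Yes

N  (by R3: J, L)
G2  (by R12: G1)
H1  (by R17: B2)
K  (by R18: Z, G1)
H2  (by R21: N, Z)
T  (by R14: H1, S)
P  (by R19: T, H2)
F1  (by R23: P)
C1  (by R13: F1)
R  (by R16: C1, K)
F2  (by R20: R)
A2  (by R6: F2, G2)
E3  (by R22: A2)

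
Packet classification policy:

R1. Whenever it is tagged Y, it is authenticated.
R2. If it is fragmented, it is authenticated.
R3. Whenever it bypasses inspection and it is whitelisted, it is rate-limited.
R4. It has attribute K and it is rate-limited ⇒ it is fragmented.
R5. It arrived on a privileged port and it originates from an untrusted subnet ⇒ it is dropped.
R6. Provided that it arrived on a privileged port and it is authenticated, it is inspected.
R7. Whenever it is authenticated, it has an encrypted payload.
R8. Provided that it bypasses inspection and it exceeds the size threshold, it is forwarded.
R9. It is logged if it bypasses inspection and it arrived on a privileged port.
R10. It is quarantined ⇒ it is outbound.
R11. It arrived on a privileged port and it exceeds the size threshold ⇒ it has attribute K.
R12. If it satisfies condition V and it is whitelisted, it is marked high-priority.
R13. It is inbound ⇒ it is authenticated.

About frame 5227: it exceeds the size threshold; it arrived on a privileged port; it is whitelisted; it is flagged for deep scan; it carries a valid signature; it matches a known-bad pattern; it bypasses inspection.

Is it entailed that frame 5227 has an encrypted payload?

By R3 (it bypasses inspection, it is whitelisted): it is rate-limited.
By R11 (it arrived on a privileged port, it exceeds the size threshold): it has attribute K.
By R4 (it has attribute K, it is rate-limited): it is fragmented.
By R2 (it is fragmented): it is authenticated.
By R7 (it is authenticated): it has an encrypted payload.

Yes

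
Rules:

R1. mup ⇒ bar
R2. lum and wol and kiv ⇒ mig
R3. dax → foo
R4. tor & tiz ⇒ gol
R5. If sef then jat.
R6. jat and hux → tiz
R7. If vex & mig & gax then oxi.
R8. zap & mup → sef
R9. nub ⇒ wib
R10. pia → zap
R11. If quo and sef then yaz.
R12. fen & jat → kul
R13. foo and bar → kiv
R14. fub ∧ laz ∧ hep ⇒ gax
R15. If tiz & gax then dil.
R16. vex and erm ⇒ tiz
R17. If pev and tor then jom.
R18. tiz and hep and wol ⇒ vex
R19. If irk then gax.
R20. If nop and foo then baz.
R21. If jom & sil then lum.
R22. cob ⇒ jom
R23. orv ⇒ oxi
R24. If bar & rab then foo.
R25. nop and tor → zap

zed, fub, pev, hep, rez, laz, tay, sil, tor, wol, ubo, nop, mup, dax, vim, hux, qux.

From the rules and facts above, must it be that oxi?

bar  (by R1: mup)
foo  (by R3: dax)
kiv  (by R13: foo, bar)
gax  (by R14: fub, laz, hep)
jom  (by R17: pev, tor)
lum  (by R21: jom, sil)
zap  (by R25: nop, tor)
mig  (by R2: lum, wol, kiv)
sef  (by R8: zap, mup)
jat  (by R5: sef)
tiz  (by R6: jat, hux)
vex  (by R18: tiz, hep, wol)
oxi  (by R7: vex, mig, gax)

Yes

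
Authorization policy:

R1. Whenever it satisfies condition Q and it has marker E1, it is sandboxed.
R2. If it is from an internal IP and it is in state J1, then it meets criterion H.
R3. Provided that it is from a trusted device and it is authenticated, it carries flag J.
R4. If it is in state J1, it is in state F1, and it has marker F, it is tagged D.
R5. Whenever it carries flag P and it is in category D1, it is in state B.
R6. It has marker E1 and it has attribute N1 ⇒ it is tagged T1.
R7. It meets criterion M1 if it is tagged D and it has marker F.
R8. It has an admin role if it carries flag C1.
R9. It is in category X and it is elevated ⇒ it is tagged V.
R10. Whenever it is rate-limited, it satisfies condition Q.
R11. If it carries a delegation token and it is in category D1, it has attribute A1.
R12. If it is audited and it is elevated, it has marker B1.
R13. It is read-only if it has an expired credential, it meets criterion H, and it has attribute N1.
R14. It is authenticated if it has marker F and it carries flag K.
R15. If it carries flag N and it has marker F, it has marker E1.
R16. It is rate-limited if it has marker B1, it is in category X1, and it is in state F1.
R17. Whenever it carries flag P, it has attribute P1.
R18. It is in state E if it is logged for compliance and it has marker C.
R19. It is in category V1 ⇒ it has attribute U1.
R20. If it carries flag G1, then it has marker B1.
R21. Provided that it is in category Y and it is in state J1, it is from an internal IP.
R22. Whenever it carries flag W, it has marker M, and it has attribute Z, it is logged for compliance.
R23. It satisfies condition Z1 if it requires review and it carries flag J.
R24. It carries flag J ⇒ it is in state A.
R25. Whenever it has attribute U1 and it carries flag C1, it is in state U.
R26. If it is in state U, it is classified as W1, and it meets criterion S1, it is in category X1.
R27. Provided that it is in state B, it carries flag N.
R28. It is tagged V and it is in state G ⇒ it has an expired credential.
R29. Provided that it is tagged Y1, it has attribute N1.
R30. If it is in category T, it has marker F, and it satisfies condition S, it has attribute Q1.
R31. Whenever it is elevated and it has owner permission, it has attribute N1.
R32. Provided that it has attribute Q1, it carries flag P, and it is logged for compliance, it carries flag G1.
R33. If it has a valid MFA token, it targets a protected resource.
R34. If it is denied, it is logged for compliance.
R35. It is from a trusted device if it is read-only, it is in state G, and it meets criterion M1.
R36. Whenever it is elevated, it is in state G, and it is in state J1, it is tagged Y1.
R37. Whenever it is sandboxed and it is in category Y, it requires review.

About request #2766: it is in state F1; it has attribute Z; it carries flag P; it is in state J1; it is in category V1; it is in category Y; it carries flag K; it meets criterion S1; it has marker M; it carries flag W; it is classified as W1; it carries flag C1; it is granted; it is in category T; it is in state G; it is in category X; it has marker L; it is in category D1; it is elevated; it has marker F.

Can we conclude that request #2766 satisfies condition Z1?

Forward chaining from the given facts derives: is tagged D, is in state B, meets criterion M1, has an admin role, is tagged V, is authenticated, has attribute P1, has attribute U1, is from an internal IP, is logged for compliance, is in state U, is in category X1, carries flag N, has an expired credential, is tagged Y1, meets criterion H, has marker E1, has attribute N1, is tagged T1, is read-only, is from a trusted device, carries flag J, is in state A.
The only rule concluding "it satisfies condition Z1" is R23, which needs "it requires review"; that is never established.

No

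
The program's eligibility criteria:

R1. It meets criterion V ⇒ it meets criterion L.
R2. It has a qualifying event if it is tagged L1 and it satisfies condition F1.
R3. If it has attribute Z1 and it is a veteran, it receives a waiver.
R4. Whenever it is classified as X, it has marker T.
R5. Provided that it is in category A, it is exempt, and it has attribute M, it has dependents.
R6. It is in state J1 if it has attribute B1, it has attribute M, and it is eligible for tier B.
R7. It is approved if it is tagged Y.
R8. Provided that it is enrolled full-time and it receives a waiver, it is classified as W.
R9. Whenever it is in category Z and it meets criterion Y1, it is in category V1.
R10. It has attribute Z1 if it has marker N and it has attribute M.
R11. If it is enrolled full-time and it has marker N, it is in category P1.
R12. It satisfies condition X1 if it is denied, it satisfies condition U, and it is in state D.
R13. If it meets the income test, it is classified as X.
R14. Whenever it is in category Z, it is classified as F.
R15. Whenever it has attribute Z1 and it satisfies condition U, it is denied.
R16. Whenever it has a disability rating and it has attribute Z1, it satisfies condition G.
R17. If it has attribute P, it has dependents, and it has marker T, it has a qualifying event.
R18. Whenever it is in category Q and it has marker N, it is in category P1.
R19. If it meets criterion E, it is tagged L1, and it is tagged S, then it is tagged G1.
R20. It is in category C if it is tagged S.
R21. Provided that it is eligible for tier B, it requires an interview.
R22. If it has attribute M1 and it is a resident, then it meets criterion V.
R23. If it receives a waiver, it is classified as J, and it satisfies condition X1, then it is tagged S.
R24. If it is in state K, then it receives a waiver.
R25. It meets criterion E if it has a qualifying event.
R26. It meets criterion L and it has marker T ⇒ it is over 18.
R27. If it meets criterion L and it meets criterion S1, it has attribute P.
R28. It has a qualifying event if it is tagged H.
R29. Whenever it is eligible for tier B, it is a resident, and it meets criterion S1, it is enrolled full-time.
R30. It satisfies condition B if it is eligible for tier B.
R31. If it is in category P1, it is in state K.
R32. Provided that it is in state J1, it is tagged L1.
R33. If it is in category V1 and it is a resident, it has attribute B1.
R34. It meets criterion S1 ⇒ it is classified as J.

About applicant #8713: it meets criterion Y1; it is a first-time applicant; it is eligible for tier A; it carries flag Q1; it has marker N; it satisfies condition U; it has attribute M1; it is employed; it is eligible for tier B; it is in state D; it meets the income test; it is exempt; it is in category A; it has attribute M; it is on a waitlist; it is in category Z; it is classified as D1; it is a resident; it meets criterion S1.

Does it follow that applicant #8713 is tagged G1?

By R5 (it is in category A, it is exempt, it has attribute M): it has dependents.
By R9 (it is in category Z, it meets criterion Y1): it is in category V1.
By R10 (it has marker N, it has attribute M): it has attribute Z1.
By R13 (it meets the income test): it is classified as X.
By R15 (it has attribute Z1, it satisfies condition U): it is denied.
By R22 (it has attribute M1, it is a resident): it meets criterion V.
By R29 (it is eligible for tier B, it is a resident, it meets criterion S1): it is enrolled full-time.
By R33 (it is in category V1, it is a resident): it has attribute B1.
By R34 (it meets criterion S1): it is classified as J.
By R1 (it meets criterion V): it meets criterion L.
By R4 (it is classified as X): it has marker T.
By R6 (it has attribute B1, it has attribute M, it is eligible for tier B): it is in state J1.
By R11 (it is enrolled full-time, it has marker N): it is in category P1.
By R12 (it is denied, it satisfies condition U, it is in state D): it satisfies condition X1.
By R27 (it meets criterion L, it meets criterion S1): it has attribute P.
By R31 (it is in category P1): it is in state K.
By R32 (it is in state J1): it is tagged L1.
By R17 (it has attribute P, it has dependents, it has marker T): it has a qualifying event.
By R24 (it is in state K): it receives a waiver.
By R25 (it has a qualifying event): it meets criterion E.
By R23 (it receives a waiver, it is classified as J, it satisfies condition X1): it is tagged S.
By R19 (it meets criterion E, it is tagged L1, it is tagged S): it is tagged G1.

Yes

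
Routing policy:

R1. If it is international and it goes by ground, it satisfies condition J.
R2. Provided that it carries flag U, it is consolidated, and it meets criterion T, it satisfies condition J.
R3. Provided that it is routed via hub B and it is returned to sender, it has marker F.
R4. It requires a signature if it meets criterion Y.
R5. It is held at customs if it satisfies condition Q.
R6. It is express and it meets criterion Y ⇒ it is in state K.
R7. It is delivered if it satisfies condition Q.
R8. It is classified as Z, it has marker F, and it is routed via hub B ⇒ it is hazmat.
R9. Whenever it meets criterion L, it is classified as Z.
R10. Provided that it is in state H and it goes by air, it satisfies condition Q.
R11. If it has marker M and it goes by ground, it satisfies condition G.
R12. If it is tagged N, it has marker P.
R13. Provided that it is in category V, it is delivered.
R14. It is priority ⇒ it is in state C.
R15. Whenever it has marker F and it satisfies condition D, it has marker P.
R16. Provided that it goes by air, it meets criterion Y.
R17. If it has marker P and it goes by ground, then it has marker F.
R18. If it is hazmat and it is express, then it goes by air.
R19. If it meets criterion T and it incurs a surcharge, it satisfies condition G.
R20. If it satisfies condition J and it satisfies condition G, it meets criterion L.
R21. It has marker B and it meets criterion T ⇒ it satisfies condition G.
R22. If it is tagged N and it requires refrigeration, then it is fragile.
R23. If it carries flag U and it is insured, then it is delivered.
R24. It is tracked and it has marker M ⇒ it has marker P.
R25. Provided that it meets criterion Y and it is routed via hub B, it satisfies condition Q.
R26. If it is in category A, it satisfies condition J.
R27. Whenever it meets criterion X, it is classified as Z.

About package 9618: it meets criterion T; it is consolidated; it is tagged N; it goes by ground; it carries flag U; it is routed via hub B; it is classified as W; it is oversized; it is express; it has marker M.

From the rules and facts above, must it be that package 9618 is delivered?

By R2 (it carries flag U, it is consolidated, it meets criterion T): it satisfies condition J.
By R11 (it has marker M, it goes by ground): it satisfies condition G.
By R12 (it is tagged N): it has marker P.
By R17 (it has marker P, it goes by ground): it has marker F.
By R20 (it satisfies condition J, it satisfies condition G): it meets criterion L.
By R9 (it meets criterion L): it is classified as Z.
By R8 (it is classified as Z, it has marker F, it is routed via hub B): it is hazmat.
By R18 (it is hazmat, it is express): it goes by air.
By R16 (it goes by air): it meets criterion Y.
By R25 (it meets criterion Y, it is routed via hub B): it satisfies condition Q.
By R7 (it satisfies condition Q): it is delivered.

Yes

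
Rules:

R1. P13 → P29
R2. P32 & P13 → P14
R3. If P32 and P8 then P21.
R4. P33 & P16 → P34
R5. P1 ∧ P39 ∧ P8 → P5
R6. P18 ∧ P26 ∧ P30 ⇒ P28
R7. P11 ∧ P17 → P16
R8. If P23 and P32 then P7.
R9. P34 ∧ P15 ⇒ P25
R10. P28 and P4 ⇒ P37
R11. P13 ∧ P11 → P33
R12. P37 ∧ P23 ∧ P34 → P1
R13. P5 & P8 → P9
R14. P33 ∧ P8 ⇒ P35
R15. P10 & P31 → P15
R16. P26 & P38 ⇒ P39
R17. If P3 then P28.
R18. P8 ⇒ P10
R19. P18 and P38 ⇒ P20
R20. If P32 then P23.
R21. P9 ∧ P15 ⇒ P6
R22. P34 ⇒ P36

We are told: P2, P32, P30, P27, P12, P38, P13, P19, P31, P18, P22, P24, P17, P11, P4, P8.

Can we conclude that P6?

No

Forward chaining from the given facts derives: P29, P14, P21, P16, P33, P35, P10, P20, P23, P34, P7, P15, P36, P25.
The only rule concluding P6 is R21, which needs P9; that is never established.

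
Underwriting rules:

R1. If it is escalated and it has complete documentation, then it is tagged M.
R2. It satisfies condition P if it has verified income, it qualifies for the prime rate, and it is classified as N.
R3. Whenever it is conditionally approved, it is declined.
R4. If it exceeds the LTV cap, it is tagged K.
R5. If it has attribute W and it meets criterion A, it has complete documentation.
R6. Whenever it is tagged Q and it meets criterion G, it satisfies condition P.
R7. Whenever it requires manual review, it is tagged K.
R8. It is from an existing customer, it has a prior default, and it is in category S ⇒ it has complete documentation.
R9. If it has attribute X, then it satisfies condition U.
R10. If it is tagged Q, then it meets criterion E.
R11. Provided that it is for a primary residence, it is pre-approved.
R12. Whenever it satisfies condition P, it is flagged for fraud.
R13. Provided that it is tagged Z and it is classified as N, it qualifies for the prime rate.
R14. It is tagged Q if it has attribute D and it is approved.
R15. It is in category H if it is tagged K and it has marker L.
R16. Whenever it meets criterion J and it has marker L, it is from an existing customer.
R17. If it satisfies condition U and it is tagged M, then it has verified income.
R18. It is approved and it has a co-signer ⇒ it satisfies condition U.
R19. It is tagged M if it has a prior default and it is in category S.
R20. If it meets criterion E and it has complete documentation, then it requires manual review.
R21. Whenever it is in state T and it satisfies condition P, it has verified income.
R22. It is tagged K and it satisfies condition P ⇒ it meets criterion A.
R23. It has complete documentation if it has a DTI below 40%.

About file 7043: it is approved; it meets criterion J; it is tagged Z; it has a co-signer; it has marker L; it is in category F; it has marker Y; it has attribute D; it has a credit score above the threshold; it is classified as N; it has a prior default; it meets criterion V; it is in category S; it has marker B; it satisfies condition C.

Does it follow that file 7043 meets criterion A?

By R13 (it is tagged Z, it is classified as N): it qualifies for the prime rate.
By R14 (it has attribute D, it is approved): it is tagged Q.
By R16 (it meets criterion J, it has marker L): it is from an existing customer.
By R18 (it is approved, it has a co-signer): it satisfies condition U.
By R19 (it has a prior default, it is in category S): it is tagged M.
By R8 (it is from an existing customer, it has a prior default, it is in category S): it has complete documentation.
By R10 (it is tagged Q): it meets criterion E.
By R17 (it satisfies condition U, it is tagged M): it has verified income.
By R20 (it meets criterion E, it has complete documentation): it requires manual review.
By R2 (it has verified income, it qualifies for the prime rate, it is classified as N): it satisfies condition P.
By R7 (it requires manual review): it is tagged K.
By R22 (it is tagged K, it satisfies condition P): it meets criterion A.

Yes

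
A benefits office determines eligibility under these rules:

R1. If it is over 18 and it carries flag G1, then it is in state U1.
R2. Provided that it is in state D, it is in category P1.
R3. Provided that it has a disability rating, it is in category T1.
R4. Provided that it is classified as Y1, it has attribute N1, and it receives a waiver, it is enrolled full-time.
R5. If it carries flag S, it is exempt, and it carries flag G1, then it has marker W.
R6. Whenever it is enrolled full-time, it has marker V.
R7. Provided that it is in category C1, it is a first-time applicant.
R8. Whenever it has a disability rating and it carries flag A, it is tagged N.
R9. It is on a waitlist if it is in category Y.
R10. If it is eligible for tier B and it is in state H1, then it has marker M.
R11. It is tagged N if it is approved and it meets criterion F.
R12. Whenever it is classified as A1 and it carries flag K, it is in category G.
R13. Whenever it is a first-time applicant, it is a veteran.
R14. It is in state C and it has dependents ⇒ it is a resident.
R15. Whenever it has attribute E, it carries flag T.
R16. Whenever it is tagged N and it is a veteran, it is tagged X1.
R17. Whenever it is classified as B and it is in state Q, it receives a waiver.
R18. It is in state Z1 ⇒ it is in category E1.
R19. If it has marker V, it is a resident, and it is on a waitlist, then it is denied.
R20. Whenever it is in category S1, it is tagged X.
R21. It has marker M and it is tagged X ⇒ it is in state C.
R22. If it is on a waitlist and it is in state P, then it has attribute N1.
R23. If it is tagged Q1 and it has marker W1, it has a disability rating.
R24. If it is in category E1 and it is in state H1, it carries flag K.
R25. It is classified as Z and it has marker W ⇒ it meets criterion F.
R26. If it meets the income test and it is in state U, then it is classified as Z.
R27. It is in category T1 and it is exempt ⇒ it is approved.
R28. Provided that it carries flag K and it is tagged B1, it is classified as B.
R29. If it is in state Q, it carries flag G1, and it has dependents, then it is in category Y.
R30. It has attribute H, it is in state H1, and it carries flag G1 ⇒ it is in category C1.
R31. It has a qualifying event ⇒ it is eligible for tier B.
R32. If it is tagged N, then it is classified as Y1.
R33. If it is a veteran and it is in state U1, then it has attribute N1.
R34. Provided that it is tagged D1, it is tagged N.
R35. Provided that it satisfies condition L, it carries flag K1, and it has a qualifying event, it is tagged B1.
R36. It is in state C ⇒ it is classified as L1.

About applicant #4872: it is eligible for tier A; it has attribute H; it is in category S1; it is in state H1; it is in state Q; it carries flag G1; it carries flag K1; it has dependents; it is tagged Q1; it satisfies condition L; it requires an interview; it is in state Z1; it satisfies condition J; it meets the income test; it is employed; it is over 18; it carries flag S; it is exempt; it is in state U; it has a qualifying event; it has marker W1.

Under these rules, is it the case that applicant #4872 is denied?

By R1 (it is over 18, it carries flag G1): it is in state U1.
By R5 (it carries flag S, it is exempt, it carries flag G1): it has marker W.
By R18 (it is in state Z1): it is in category E1.
By R20 (it is in category S1): it is tagged X.
By R23 (it is tagged Q1, it has marker W1): it has a disability rating.
By R24 (it is in category E1, it is in state H1): it carries flag K.
By R26 (it meets the income test, it is in state U): it is classified as Z.
By R29 (it is in state Q, it carries flag G1, it has dependents): it is in category Y.
By R30 (it has attribute H, it is in state H1, it carries flag G1): it is in category C1.
By R31 (it has a qualifying event): it is eligible for tier B.
By R35 (it satisfies condition L, it carries flag K1, it has a qualifying event): it is tagged B1.
By R3 (it has a disability rating): it is in category T1.
By R7 (it is in category C1): it is a first-time applicant.
By R9 (it is in category Y): it is on a waitlist.
By R10 (it is eligible for tier B, it is in state H1): it has marker M.
By R13 (it is a first-time applicant): it is a veteran.
By R21 (it has marker M, it is tagged X): it is in state C.
By R25 (it is classified as Z, it has marker W): it meets criterion F.
By R27 (it is in category T1, it is exempt): it is approved.
By R28 (it carries flag K, it is tagged B1): it is classified as B.
By R33 (it is a veteran, it is in state U1): it has attribute N1.
By R11 (it is approved, it meets criterion F): it is tagged N.
By R14 (it is in state C, it has dependents): it is a resident.
By R17 (it is classified as B, it is in state Q): it receives a waiver.
By R32 (it is tagged N): it is classified as Y1.
By R4 (it is classified as Y1, it has attribute N1, it receives a waiver): it is enrolled full-time.
By R6 (it is enrolled full-time): it has marker V.
By R19 (it has marker V, it is a resident, it is on a waitlist): it is denied.

Yes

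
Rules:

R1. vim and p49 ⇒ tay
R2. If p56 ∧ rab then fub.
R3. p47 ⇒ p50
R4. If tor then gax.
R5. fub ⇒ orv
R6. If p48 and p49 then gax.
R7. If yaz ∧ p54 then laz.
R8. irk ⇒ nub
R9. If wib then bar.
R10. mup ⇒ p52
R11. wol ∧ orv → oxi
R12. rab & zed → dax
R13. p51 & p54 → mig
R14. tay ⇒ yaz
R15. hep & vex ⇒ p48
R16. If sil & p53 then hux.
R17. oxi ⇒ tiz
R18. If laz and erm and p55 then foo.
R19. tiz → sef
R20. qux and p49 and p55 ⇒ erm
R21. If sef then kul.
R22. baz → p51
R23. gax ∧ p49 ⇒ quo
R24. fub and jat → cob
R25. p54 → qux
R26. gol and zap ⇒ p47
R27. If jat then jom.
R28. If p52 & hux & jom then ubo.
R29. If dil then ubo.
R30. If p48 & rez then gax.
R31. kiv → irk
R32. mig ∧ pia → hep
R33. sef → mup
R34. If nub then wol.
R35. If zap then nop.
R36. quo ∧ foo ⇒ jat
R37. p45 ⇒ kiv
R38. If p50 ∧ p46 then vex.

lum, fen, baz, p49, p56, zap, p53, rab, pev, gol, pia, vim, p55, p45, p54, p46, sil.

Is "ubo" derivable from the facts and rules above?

tay  (by R1: vim, p49)
fub  (by R2: p56, rab)
orv  (by R5: fub)
yaz  (by R14: tay)
hux  (by R16: sil, p53)
p51  (by R22: baz)
qux  (by R25: p54)
p47  (by R26: gol, zap)
kiv  (by R37: p45)
p50  (by R3: p47)
laz  (by R7: yaz, p54)
mig  (by R13: p51, p54)
erm  (by R20: qux, p49, p55)
irk  (by R31: kiv)
hep  (by R32: mig, pia)
vex  (by R38: p50, p46)
nub  (by R8: irk)
p48  (by R15: hep, vex)
foo  (by R18: laz, erm, p55)
wol  (by R34: nub)
gax  (by R6: p48, p49)
oxi  (by R11: wol, orv)
tiz  (by R17: oxi)
sef  (by R19: tiz)
quo  (by R23: gax, p49)
mup  (by R33: sef)
jat  (by R36: quo, foo)
p52  (by R10: mup)
jom  (by R27: jat)
ubo  (by R28: p52, hux, jom)

Yes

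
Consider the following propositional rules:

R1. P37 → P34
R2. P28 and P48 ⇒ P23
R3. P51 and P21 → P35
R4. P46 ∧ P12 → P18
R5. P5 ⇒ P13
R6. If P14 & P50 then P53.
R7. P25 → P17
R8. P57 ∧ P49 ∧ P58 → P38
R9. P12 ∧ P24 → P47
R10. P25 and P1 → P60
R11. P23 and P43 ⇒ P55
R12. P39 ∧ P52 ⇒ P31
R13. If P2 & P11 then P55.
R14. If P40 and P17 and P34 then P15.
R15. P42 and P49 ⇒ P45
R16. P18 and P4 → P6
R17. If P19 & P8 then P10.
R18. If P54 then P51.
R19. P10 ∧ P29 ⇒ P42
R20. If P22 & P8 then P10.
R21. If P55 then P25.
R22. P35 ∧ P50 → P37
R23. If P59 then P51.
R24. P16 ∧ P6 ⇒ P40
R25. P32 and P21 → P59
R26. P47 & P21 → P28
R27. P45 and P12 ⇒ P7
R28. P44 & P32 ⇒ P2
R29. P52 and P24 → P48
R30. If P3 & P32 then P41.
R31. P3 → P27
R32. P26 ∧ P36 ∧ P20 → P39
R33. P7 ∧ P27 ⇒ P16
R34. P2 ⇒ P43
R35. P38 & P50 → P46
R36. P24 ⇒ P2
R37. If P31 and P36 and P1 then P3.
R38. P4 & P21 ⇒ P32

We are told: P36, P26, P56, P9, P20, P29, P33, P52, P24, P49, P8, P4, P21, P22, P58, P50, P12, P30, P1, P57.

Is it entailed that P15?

P38  (by R8: P57, P49, P58)
P47  (by R9: P12, P24)
P10  (by R20: P22, P8)
P28  (by R26: P47, P21)
P48  (by R29: P52, P24)
P39  (by R32: P26, P36, P20)
P46  (by R35: P38, P50)
P2  (by R36: P24)
P32  (by R38: P4, P21)
P23  (by R2: P28, P48)
P18  (by R4: P46, P12)
P31  (by R12: P39, P52)
P6  (by R16: P18, P4)
P42  (by R19: P10, P29)
P59  (by R25: P32, P21)
P43  (by R34: P2)
P3  (by R37: P31, P36, P1)
P55  (by R11: P23, P43)
P45  (by R15: P42, P49)
P25  (by R21: P55)
P51  (by R23: P59)
P7  (by R27: P45, P12)
P27  (by R31: P3)
P16  (by R33: P7, P27)
P35  (by R3: P51, P21)
P17  (by R7: P25)
P37  (by R22: P35, P50)
P40  (by R24: P16, P6)
P34  (by R1: P37)
P15  (by R14: P40, P17, P34)

Yes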